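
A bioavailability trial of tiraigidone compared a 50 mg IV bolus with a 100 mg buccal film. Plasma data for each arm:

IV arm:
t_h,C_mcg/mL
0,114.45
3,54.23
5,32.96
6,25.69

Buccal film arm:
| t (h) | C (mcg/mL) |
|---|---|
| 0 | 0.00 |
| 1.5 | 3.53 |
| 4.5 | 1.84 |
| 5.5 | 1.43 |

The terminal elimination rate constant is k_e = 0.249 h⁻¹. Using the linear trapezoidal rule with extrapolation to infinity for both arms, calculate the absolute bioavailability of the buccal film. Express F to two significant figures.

Trapezoidal AUC_0→6 (IV):
  [0→3]: (114.45+54.23)/2 × 3 = 253.02
  [3→5]: (54.23+32.96)/2 × 2 = 87.19
  [5→6]: (32.96+25.69)/2 × 1 = 29.325
  Sum = 369.535 mcg/mL·h
IV tail: 25.69/0.249 = 103.173; AUC_iv,0→∞ = 369.535 + 103.173 = 472.708 mcg/mL·h
Trapezoidal AUC_0→5.5 (buccal film):
  [0→1.5]: (0.00+3.53)/2 × 1.5 = 2.6475
  [1.5→4.5]: (3.53+1.84)/2 × 3 = 8.055
  [4.5→5.5]: (1.84+1.43)/2 × 1 = 1.635
  Sum = 12.3375 mcg/mL·h
buccal film tail: 1.43/0.249 = 5.743; AUC_ev,0→∞ = 12.3375 + 5.743 = 18.0805 mcg/mL·h
F = (AUC_ev/D_ev)/(AUC_iv/D_iv) = (18.0805/100)/(472.708/50) = 0.180805/9.45416 = 0.0191

F = 0.019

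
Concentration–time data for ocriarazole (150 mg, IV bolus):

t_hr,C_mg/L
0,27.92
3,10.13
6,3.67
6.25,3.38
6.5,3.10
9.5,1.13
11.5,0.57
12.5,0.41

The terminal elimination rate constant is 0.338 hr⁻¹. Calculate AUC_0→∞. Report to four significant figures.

Trapezoidal AUC_0→12.5:
  [0→3]: (27.92+10.13)/2 × 3 = 57.075
  [3→6]: (10.13+3.67)/2 × 3 = 20.7
  [6→6.25]: (3.67+3.38)/2 × 0.25 = 0.88125
  [6.25→6.5]: (3.38+3.10)/2 × 0.25 = 0.81
  [6.5→9.5]: (3.10+1.13)/2 × 3 = 6.345
  [9.5→11.5]: (1.13+0.57)/2 × 2 = 1.7
  [11.5→12.5]: (0.57+0.41)/2 × 1 = 0.49
  Sum = 88.00125 mg/L·hr
Extrapolated tail: C_last / k_e = 0.41 / 0.338 = 1.213
AUC_0→∞ = 88.00125 + 1.213 = 89.21425 mg/L·hr

AUC = 89.21 mg/L·hr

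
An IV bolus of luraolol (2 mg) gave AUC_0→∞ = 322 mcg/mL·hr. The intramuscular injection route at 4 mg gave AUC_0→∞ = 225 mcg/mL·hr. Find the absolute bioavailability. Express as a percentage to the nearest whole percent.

F = (AUC_ev / D_ev) / (AUC_iv / D_iv)
  = (225/4) / (322/2)
  = 56.25 / 161 = 0.3494
  = 34.94%

F = 35%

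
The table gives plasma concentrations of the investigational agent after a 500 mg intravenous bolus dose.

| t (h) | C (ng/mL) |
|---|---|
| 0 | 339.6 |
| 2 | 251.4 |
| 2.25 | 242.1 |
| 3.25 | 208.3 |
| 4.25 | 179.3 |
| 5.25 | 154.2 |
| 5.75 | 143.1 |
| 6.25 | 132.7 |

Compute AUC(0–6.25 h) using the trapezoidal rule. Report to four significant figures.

Trapezoidal AUC_0→6.25:
  [0→2]: (339.6+251.4)/2 × 2 = 591.0
  [2→2.25]: (251.4+242.1)/2 × 0.25 = 61.6875
  [2.25→3.25]: (242.1+208.3)/2 × 1 = 225.2
  [3.25→4.25]: (208.3+179.3)/2 × 1 = 193.8
  [4.25→5.25]: (179.3+154.2)/2 × 1 = 166.75
  [5.25→5.75]: (154.2+143.1)/2 × 0.5 = 74.325
  [5.75→6.25]: (143.1+132.7)/2 × 0.5 = 68.95
  Sum = 1381.7125 ng/mL·h

AUC = 1382 ng/mL·h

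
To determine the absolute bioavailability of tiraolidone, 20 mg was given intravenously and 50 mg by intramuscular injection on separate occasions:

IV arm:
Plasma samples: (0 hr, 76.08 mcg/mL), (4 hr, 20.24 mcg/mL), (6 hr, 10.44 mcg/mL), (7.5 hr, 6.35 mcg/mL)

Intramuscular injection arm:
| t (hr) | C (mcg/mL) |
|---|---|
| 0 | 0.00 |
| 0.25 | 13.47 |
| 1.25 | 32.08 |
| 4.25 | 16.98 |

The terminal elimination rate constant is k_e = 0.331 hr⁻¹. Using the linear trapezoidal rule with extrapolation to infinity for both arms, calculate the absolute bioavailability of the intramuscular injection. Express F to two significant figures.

F = 0.23

Trapezoidal AUC_0→7.5 (IV):
  [0→4]: (76.08+20.24)/2 × 4 = 192.64
  [4→6]: (20.24+10.44)/2 × 2 = 30.68
  [6→7.5]: (10.44+6.35)/2 × 1.5 = 12.5925
  Sum = 235.9125 mcg/mL·hr
IV tail: 6.35/0.331 = 19.184; AUC_iv,0→∞ = 235.9125 + 19.184 = 255.0965 mcg/mL·hr
Trapezoidal AUC_0→4.25 (intramuscular injection):
  [0→0.25]: (0.00+13.47)/2 × 0.25 = 1.68375
  [0.25→1.25]: (13.47+32.08)/2 × 1 = 22.775
  [1.25→4.25]: (32.08+16.98)/2 × 3 = 73.59
  Sum = 98.04875 mcg/mL·hr
intramuscular injection tail: 16.98/0.331 = 51.299; AUC_ev,0→∞ = 98.04875 + 51.299 = 149.34775 mcg/mL·hr
F = (AUC_ev/D_ev)/(AUC_iv/D_iv) = (149.34775/50)/(255.0965/20) = 2.986955/12.754825 = 0.2342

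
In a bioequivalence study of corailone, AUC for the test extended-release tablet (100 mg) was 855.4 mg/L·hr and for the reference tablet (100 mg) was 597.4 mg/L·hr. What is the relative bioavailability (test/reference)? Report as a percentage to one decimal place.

F_rel = (AUC_test/D_test) / (AUC_ref/D_ref)
      = (855.4/100) / (597.4/100)
      = 8.554 / 5.974 = 1.4319 = 143.19%

F_rel = 143.2%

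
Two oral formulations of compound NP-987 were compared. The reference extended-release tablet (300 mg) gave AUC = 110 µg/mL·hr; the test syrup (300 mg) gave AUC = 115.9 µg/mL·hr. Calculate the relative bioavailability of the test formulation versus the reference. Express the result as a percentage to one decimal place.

F_rel = (AUC_test/D_test) / (AUC_ref/D_ref)
      = (115.9/300) / (110/300)
      = 0.386333 / 0.366667 = 1.0536 = 105.36%

F_rel = 105.4%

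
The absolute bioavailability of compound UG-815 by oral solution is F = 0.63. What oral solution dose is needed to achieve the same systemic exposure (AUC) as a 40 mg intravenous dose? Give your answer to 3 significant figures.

For equal systemic exposure: F × D_ev = D_iv
D_ev = D_iv / F = 40 / 0.63 = 63.4921 mg

D_oral = 63.5 mg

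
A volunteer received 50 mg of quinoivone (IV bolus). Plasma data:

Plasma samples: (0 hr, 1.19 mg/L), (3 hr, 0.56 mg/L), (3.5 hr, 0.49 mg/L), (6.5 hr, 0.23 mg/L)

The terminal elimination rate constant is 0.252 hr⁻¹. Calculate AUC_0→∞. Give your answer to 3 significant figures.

Trapezoidal AUC_0→6.5:
  [0→3]: (1.19+0.56)/2 × 3 = 2.625
  [3→3.5]: (0.56+0.49)/2 × 0.5 = 0.2625
  [3.5→6.5]: (0.49+0.23)/2 × 3 = 1.08
  Sum = 3.9675 mg/L·hr
Extrapolated tail: C_last / k_e = 0.23 / 0.252 = 0.913
AUC_0→∞ = 3.9675 + 0.913 = 4.8805 mg/L·hr

AUC = 4.88 mg/L·hr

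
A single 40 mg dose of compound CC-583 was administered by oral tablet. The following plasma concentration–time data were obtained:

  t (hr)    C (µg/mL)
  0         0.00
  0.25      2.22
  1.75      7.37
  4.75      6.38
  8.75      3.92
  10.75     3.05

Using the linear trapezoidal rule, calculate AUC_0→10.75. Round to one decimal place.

AUC = 55.7 µg/mL·hr

Trapezoidal AUC_0→10.75:
  [0→0.25]: (0.00+2.22)/2 × 0.25 = 0.2775
  [0.25→1.75]: (2.22+7.37)/2 × 1.5 = 7.1925
  [1.75→4.75]: (7.37+6.38)/2 × 3 = 20.625
  [4.75→8.75]: (6.38+3.92)/2 × 4 = 20.6
  [8.75→10.75]: (3.92+3.05)/2 × 2 = 6.97
  Sum = 55.665 µg/mL·hr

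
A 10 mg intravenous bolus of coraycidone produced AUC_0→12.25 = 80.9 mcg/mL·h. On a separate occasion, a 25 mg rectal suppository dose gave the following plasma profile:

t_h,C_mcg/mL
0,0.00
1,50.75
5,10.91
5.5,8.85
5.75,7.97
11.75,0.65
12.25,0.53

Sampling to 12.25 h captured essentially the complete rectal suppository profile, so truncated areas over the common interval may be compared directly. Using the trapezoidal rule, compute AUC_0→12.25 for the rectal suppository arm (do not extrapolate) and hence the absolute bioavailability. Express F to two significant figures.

Trapezoidal AUC_0→12.25 (rectal suppository):
  [0→1]: (0.00+50.75)/2 × 1 = 25.375
  [1→5]: (50.75+10.91)/2 × 4 = 123.32
  [5→5.5]: (10.91+8.85)/2 × 0.5 = 4.94
  [5.5→5.75]: (8.85+7.97)/2 × 0.25 = 2.1025
  [5.75→11.75]: (7.97+0.65)/2 × 6 = 25.86
  [11.75→12.25]: (0.65+0.53)/2 × 0.5 = 0.295
  Sum = 181.8925 mcg/mL·h
F = (AUC_ev/D_ev)/(AUC_iv/D_iv) = (181.8925/25)/(80.9/10) = 7.2757/8.09 = 0.8993

F = 0.90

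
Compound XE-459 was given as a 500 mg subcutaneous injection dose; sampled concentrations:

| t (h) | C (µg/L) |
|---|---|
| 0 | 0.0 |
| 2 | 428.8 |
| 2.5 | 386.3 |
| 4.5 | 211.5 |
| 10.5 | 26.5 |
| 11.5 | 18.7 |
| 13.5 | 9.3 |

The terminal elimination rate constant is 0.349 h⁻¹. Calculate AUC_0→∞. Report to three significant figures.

AUC = 2020 µg/L·h

Trapezoidal AUC_0→13.5:
  [0→2]: (0.0+428.8)/2 × 2 = 428.8
  [2→2.5]: (428.8+386.3)/2 × 0.5 = 203.775
  [2.5→4.5]: (386.3+211.5)/2 × 2 = 597.8
  [4.5→10.5]: (211.5+26.5)/2 × 6 = 714.0
  [10.5→11.5]: (26.5+18.7)/2 × 1 = 22.6
  [11.5→13.5]: (18.7+9.3)/2 × 2 = 28.0
  Sum = 1994.975 µg/L·h
Extrapolated tail: C_last / k_e = 9.3 / 0.349 = 26.648
AUC_0→∞ = 1994.975 + 26.648 = 2021.623 µg/L·h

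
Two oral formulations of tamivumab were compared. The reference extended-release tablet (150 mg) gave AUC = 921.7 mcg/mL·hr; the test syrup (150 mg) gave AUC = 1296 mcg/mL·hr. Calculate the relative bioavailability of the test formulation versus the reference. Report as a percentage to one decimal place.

F_rel = (AUC_test/D_test) / (AUC_ref/D_ref)
      = (1296/150) / (921.7/150)
      = 8.64 / 6.14467 = 1.4061 = 140.61%

F_rel = 140.6%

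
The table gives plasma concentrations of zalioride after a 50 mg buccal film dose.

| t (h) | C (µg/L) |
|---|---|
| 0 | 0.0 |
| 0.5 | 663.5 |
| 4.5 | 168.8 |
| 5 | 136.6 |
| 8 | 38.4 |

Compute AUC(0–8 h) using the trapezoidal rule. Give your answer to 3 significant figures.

AUC = 2170 µg/L·h

Trapezoidal AUC_0→8:
  [0→0.5]: (0.0+663.5)/2 × 0.5 = 165.875
  [0.5→4.5]: (663.5+168.8)/2 × 4 = 1664.6
  [4.5→5]: (168.8+136.6)/2 × 0.5 = 76.35
  [5→8]: (136.6+38.4)/2 × 3 = 262.5
  Sum = 2169.325 µg/L·h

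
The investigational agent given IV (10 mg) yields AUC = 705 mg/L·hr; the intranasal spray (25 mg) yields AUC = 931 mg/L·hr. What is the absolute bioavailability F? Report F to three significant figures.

F = 0.528

F = (AUC_ev / D_ev) / (AUC_iv / D_iv)
  = (931/25) / (705/10)
  = 37.24 / 70.5 = 0.5282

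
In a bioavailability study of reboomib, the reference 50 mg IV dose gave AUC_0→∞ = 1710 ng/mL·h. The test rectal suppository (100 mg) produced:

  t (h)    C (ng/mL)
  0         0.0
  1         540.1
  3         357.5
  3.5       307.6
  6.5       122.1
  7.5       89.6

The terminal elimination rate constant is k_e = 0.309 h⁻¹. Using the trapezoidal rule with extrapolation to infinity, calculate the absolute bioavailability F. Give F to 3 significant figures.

Trapezoidal AUC_0→7.5 (rectal suppository):
  [0→1]: (0.0+540.1)/2 × 1 = 270.05
  [1→3]: (540.1+357.5)/2 × 2 = 897.6
  [3→3.5]: (357.5+307.6)/2 × 0.5 = 166.275
  [3.5→6.5]: (307.6+122.1)/2 × 3 = 644.55
  [6.5→7.5]: (122.1+89.6)/2 × 1 = 105.85
  Sum = 2084.325 ng/mL·h
Tail: C_last/k_e = 89.6/0.309 = 289.968
AUC_0→∞ (rectal suppository) = 2084.325 + 289.968 = 2374.293 ng/mL·h
F = (AUC_ev/D_ev)/(AUC_iv/D_iv) = (2374.293/100)/(1710/50) = 23.74293/34.2 = 0.6942

F = 0.694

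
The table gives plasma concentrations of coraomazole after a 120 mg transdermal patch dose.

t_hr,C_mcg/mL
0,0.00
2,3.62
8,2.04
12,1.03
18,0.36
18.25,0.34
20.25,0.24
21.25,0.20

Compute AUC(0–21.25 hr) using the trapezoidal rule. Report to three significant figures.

AUC = 31.8 mcg/mL·hr

Trapezoidal AUC_0→21.25:
  [0→2]: (0.00+3.62)/2 × 2 = 3.62
  [2→8]: (3.62+2.04)/2 × 6 = 16.98
  [8→12]: (2.04+1.03)/2 × 4 = 6.14
  [12→18]: (1.03+0.36)/2 × 6 = 4.17
  [18→18.25]: (0.36+0.34)/2 × 0.25 = 0.0875
  [18.25→20.25]: (0.34+0.24)/2 × 2 = 0.58
  [20.25→21.25]: (0.24+0.20)/2 × 1 = 0.22
  Sum = 31.7975 mcg/mL·hr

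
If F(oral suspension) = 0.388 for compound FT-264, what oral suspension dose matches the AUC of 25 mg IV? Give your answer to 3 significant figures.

D_oral = 64.4 mg

For equal systemic exposure: F × D_ev = D_iv
D_ev = D_iv / F = 25 / 0.388 = 64.433 mg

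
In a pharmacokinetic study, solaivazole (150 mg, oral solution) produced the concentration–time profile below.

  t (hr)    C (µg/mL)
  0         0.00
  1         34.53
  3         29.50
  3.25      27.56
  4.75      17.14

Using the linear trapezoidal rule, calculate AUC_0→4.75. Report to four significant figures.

AUC = 122.0 µg/mL·hr

Trapezoidal AUC_0→4.75:
  [0→1]: (0.00+34.53)/2 × 1 = 17.265
  [1→3]: (34.53+29.50)/2 × 2 = 64.03
  [3→3.25]: (29.50+27.56)/2 × 0.25 = 7.1325
  [3.25→4.75]: (27.56+17.14)/2 × 1.5 = 33.525
  Sum = 121.9525 µg/mL·hr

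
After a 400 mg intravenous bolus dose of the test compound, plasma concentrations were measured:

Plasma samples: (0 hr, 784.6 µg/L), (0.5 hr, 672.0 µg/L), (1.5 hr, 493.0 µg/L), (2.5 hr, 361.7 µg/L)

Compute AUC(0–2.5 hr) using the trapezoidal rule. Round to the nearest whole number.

Trapezoidal AUC_0→2.5:
  [0→0.5]: (784.6+672.0)/2 × 0.5 = 364.15
  [0.5→1.5]: (672.0+493.0)/2 × 1 = 582.5
  [1.5→2.5]: (493.0+361.7)/2 × 1 = 427.35
  Sum = 1374.0 µg/L·hr

AUC = 1374 µg/L·hr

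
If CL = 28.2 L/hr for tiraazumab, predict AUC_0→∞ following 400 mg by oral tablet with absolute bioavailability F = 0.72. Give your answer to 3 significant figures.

AUC_0→∞ = F × Dose / CL
        = 0.72 × 400 / 28.2 = 10.2128 mg/L·hr

AUC = 10.2 mg/L·hr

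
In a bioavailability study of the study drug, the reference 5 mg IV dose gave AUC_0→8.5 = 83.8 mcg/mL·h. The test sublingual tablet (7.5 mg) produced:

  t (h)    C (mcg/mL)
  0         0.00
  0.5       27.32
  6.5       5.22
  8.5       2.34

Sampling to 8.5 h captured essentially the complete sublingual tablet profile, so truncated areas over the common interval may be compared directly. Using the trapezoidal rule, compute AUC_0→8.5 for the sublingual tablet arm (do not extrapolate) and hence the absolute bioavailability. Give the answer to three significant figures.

F = 0.891

Trapezoidal AUC_0→8.5 (sublingual tablet):
  [0→0.5]: (0.00+27.32)/2 × 0.5 = 6.83
  [0.5→6.5]: (27.32+5.22)/2 × 6 = 97.62
  [6.5→8.5]: (5.22+2.34)/2 × 2 = 7.56
  Sum = 112.01 mcg/mL·h
F = (AUC_ev/D_ev)/(AUC_iv/D_iv) = (112.01/7.5)/(83.8/5) = 14.9347/16.76 = 0.8911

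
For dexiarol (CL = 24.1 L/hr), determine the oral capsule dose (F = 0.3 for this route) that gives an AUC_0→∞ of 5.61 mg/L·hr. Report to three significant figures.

Dose = CL × AUC_0→∞ / F
     = 24.1 × 5.61 / 0.3 = 450.67 mg

Dose = 451 mg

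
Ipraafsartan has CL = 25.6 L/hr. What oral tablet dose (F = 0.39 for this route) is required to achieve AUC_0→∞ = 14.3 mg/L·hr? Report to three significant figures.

Dose = 939 mg

Dose = CL × AUC_0→∞ / F
     = 25.6 × 14.3 / 0.39 = 938.667 mg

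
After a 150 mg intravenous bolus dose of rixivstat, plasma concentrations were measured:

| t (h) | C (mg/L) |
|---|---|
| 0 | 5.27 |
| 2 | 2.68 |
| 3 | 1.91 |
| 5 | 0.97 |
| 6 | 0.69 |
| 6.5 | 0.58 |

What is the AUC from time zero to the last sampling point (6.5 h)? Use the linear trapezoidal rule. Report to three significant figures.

Trapezoidal AUC_0→6.5:
  [0→2]: (5.27+2.68)/2 × 2 = 7.95
  [2→3]: (2.68+1.91)/2 × 1 = 2.295
  [3→5]: (1.91+0.97)/2 × 2 = 2.88
  [5→6]: (0.97+0.69)/2 × 1 = 0.83
  [6→6.5]: (0.69+0.58)/2 × 0.5 = 0.3175
  Sum = 14.2725 mg/L·h

AUC = 14.3 mg/L·h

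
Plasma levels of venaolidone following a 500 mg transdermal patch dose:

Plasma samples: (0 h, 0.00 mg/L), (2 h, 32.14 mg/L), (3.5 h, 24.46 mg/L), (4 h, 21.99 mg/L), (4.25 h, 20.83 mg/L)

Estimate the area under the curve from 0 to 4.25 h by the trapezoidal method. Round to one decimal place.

Trapezoidal AUC_0→4.25:
  [0→2]: (0.00+32.14)/2 × 2 = 32.14
  [2→3.5]: (32.14+24.46)/2 × 1.5 = 42.45
  [3.5→4]: (24.46+21.99)/2 × 0.5 = 11.6125
  [4→4.25]: (21.99+20.83)/2 × 0.25 = 5.3525
  Sum = 91.555 mg/L·h

AUC = 91.6 mg/L·h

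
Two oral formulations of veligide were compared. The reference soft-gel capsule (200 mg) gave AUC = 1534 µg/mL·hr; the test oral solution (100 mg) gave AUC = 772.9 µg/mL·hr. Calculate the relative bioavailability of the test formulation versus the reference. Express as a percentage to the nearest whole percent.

F_rel = (AUC_test/D_test) / (AUC_ref/D_ref)
      = (772.9/100) / (1534/200)
      = 7.729 / 7.67 = 1.0077 = 100.77%

F_rel = 101%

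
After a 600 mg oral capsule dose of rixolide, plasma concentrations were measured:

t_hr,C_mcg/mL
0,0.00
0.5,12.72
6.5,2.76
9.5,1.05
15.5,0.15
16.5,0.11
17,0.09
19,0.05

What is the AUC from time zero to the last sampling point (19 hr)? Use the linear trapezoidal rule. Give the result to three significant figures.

Trapezoidal AUC_0→19:
  [0→0.5]: (0.00+12.72)/2 × 0.5 = 3.18
  [0.5→6.5]: (12.72+2.76)/2 × 6 = 46.44
  [6.5→9.5]: (2.76+1.05)/2 × 3 = 5.715
  [9.5→15.5]: (1.05+0.15)/2 × 6 = 3.6
  [15.5→16.5]: (0.15+0.11)/2 × 1 = 0.13
  [16.5→17]: (0.11+0.09)/2 × 0.5 = 0.05
  [17→19]: (0.09+0.05)/2 × 2 = 0.14
  Sum = 59.255 mcg/mL·hr

AUC = 59.3 mcg/mL·hr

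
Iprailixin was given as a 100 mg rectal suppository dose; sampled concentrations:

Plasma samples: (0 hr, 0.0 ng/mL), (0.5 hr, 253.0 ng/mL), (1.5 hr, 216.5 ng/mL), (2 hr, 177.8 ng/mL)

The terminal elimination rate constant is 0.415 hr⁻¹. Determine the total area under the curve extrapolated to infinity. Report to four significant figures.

Trapezoidal AUC_0→2:
  [0→0.5]: (0.0+253.0)/2 × 0.5 = 63.25
  [0.5→1.5]: (253.0+216.5)/2 × 1 = 234.75
  [1.5→2]: (216.5+177.8)/2 × 0.5 = 98.575
  Sum = 396.575 ng/mL·hr
Extrapolated tail: C_last / k_e = 177.8 / 0.415 = 428.434
AUC_0→∞ = 396.575 + 428.434 = 825.009 ng/mL·hr

AUC = 825.0 ng/mL·hr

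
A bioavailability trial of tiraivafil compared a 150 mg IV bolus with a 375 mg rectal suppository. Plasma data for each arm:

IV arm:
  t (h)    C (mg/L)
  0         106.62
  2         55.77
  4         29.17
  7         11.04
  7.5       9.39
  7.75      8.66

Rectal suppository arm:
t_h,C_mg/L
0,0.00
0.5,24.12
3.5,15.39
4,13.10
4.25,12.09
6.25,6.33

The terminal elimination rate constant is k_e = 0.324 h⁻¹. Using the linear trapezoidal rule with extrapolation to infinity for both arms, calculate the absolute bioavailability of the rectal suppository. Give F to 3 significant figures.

Trapezoidal AUC_0→7.75 (IV):
  [0→2]: (106.62+55.77)/2 × 2 = 162.39
  [2→4]: (55.77+29.17)/2 × 2 = 84.94
  [4→7]: (29.17+11.04)/2 × 3 = 60.315
  [7→7.5]: (11.04+9.39)/2 × 0.5 = 5.1075
  [7.5→7.75]: (9.39+8.66)/2 × 0.25 = 2.25625
  Sum = 315.00875 mg/L·h
IV tail: 8.66/0.324 = 26.728; AUC_iv,0→∞ = 315.00875 + 26.728 = 341.73675 mg/L·h
Trapezoidal AUC_0→6.25 (rectal suppository):
  [0→0.5]: (0.00+24.12)/2 × 0.5 = 6.03
  [0.5→3.5]: (24.12+15.39)/2 × 3 = 59.265
  [3.5→4]: (15.39+13.10)/2 × 0.5 = 7.1225
  [4→4.25]: (13.10+12.09)/2 × 0.25 = 3.14875
  [4.25→6.25]: (12.09+6.33)/2 × 2 = 18.42
  Sum = 93.98625 mg/L·h
rectal suppository tail: 6.33/0.324 = 19.537; AUC_ev,0→∞ = 93.98625 + 19.537 = 113.52325 mg/L·h
F = (AUC_ev/D_ev)/(AUC_iv/D_iv) = (113.52325/375)/(341.73675/150) = 0.302729/2.278245 = 0.1329

F = 0.133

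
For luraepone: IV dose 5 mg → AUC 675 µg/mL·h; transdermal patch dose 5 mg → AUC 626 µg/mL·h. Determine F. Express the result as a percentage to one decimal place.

F = (AUC_ev / D_ev) / (AUC_iv / D_iv)
  = (626/5) / (675/5)
  = 125.2 / 135 = 0.9274
  = 92.74%

F = 92.7%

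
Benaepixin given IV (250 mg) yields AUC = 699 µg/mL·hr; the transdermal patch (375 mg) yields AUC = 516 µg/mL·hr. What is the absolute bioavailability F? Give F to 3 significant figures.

F = (AUC_ev / D_ev) / (AUC_iv / D_iv)
  = (516/375) / (699/250)
  = 1.376 / 2.796 = 0.4921

F = 0.492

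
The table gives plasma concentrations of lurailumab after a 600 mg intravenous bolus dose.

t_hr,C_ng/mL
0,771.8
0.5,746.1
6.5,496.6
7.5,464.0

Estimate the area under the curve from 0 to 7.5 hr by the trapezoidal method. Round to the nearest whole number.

AUC = 4588 ng/mL·hr

Trapezoidal AUC_0→7.5:
  [0→0.5]: (771.8+746.1)/2 × 0.5 = 379.475
  [0.5→6.5]: (746.1+496.6)/2 × 6 = 3728.1
  [6.5→7.5]: (496.6+464.0)/2 × 1 = 480.3
  Sum = 4587.875 ng/mL·hr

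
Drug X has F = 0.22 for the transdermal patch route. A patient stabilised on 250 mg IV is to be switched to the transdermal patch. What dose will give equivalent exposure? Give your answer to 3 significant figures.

For equal systemic exposure: F × D_ev = D_iv
D_ev = D_iv / F = 250 / 0.22 = 1136.36 mg

D_transdermal = 1140 mg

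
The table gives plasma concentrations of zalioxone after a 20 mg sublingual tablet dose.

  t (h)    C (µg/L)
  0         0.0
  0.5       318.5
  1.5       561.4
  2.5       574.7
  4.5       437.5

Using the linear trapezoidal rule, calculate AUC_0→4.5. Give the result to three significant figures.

AUC = 2100 µg/L·h

Trapezoidal AUC_0→4.5:
  [0→0.5]: (0.0+318.5)/2 × 0.5 = 79.625
  [0.5→1.5]: (318.5+561.4)/2 × 1 = 439.95
  [1.5→2.5]: (561.4+574.7)/2 × 1 = 568.05
  [2.5→4.5]: (574.7+437.5)/2 × 2 = 1012.2
  Sum = 2099.825 µg/L·h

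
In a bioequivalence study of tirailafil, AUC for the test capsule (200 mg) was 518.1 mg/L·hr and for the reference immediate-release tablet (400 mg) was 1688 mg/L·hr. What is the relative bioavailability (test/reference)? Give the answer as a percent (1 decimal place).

F_rel = (AUC_test/D_test) / (AUC_ref/D_ref)
      = (518.1/200) / (1688/400)
      = 2.5905 / 4.22 = 0.6139 = 61.39%

F_rel = 61.4%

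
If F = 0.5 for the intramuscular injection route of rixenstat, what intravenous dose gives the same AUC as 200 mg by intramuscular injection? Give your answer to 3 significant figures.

D_iv = 100 mg

Systemic exposure from an extravascular dose = F × D_ev, so the equivalent IV dose is F × D_ev.
D_iv = F × D_ev = 0.5 × 200 = 100 mg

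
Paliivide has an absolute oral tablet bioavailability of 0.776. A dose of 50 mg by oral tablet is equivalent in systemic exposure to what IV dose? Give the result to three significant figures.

Systemic exposure from an extravascular dose = F × D_ev, so the equivalent IV dose is F × D_ev.
D_iv = F × D_ev = 0.776 × 50 = 38.8 mg

D_iv = 38.8 mg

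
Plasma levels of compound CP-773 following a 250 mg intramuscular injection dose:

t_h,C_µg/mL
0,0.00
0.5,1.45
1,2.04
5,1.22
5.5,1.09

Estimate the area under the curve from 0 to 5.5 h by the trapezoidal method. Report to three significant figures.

AUC = 8.33 µg/mL·h

Trapezoidal AUC_0→5.5:
  [0→0.5]: (0.00+1.45)/2 × 0.5 = 0.3625
  [0.5→1]: (1.45+2.04)/2 × 0.5 = 0.8725
  [1→5]: (2.04+1.22)/2 × 4 = 6.52
  [5→5.5]: (1.22+1.09)/2 × 0.5 = 0.5775
  Sum = 8.3325 µg/mL·h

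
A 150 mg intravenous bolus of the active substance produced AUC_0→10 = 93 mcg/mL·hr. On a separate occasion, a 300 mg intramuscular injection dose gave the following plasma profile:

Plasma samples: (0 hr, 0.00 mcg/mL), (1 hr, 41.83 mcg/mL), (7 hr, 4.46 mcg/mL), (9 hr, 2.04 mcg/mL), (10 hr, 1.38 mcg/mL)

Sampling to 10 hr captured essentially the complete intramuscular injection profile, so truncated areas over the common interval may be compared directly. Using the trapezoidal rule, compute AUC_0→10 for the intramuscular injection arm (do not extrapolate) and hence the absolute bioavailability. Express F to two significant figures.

F = 0.90

Trapezoidal AUC_0→10 (intramuscular injection):
  [0→1]: (0.00+41.83)/2 × 1 = 20.915
  [1→7]: (41.83+4.46)/2 × 6 = 138.87
  [7→9]: (4.46+2.04)/2 × 2 = 6.5
  [9→10]: (2.04+1.38)/2 × 1 = 1.71
  Sum = 167.995 mcg/mL·hr
F = (AUC_ev/D_ev)/(AUC_iv/D_iv) = (167.995/300)/(93/150) = 0.559983/0.62 = 0.9032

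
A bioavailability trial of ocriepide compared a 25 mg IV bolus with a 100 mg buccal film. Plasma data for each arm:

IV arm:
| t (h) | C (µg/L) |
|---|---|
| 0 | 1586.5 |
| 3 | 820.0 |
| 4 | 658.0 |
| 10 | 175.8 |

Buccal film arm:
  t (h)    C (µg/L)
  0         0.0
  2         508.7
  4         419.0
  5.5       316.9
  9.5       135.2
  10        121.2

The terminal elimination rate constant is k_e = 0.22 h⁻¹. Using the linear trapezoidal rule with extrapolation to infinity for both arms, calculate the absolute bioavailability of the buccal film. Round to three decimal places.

Trapezoidal AUC_0→10 (IV):
  [0→3]: (1586.5+820.0)/2 × 3 = 3609.75
  [3→4]: (820.0+658.0)/2 × 1 = 739.0
  [4→10]: (658.0+175.8)/2 × 6 = 2501.4
  Sum = 6850.15 µg/L·h
IV tail: 175.8/0.22 = 799.091; AUC_iv,0→∞ = 6850.15 + 799.091 = 7649.241 µg/L·h
Trapezoidal AUC_0→10 (buccal film):
  [0→2]: (0.0+508.7)/2 × 2 = 508.7
  [2→4]: (508.7+419.0)/2 × 2 = 927.7
  [4→5.5]: (419.0+316.9)/2 × 1.5 = 551.925
  [5.5→9.5]: (316.9+135.2)/2 × 4 = 904.2
  [9.5→10]: (135.2+121.2)/2 × 0.5 = 64.1
  Sum = 2956.625 µg/L·h
buccal film tail: 121.2/0.22 = 550.909; AUC_ev,0→∞ = 2956.625 + 550.909 = 3507.534 µg/L·h
F = (AUC_ev/D_ev)/(AUC_iv/D_iv) = (3507.534/100)/(7649.241/25) = 35.07534/305.96964 = 0.1146

F = 0.115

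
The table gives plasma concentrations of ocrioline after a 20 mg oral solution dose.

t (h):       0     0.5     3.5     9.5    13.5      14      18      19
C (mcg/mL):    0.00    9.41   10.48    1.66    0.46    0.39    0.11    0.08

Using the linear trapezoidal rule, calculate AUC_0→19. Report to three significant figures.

Trapezoidal AUC_0→19:
  [0→0.5]: (0.00+9.41)/2 × 0.5 = 2.3525
  [0.5→3.5]: (9.41+10.48)/2 × 3 = 29.835
  [3.5→9.5]: (10.48+1.66)/2 × 6 = 36.42
  [9.5→13.5]: (1.66+0.46)/2 × 4 = 4.24
  [13.5→14]: (0.46+0.39)/2 × 0.5 = 0.2125
  [14→18]: (0.39+0.11)/2 × 4 = 1.0
  [18→19]: (0.11+0.08)/2 × 1 = 0.095
  Sum = 74.155 mcg/mL·h

AUC = 74.2 mcg/mL·h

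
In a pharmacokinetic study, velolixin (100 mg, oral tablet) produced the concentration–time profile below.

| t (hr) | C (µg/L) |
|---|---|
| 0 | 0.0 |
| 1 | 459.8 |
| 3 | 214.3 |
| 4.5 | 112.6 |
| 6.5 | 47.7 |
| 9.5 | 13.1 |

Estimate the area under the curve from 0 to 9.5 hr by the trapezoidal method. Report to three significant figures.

Trapezoidal AUC_0→9.5:
  [0→1]: (0.0+459.8)/2 × 1 = 229.9
  [1→3]: (459.8+214.3)/2 × 2 = 674.1
  [3→4.5]: (214.3+112.6)/2 × 1.5 = 245.175
  [4.5→6.5]: (112.6+47.7)/2 × 2 = 160.3
  [6.5→9.5]: (47.7+13.1)/2 × 3 = 91.2
  Sum = 1400.675 µg/L·hr

AUC = 1400 µg/L·hr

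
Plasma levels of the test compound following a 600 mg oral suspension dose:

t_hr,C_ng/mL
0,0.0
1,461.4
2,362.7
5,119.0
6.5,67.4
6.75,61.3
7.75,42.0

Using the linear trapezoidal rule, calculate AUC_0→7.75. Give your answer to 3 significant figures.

AUC = 1570 ng/mL·hr

Trapezoidal AUC_0→7.75:
  [0→1]: (0.0+461.4)/2 × 1 = 230.7
  [1→2]: (461.4+362.7)/2 × 1 = 412.05
  [2→5]: (362.7+119.0)/2 × 3 = 722.55
  [5→6.5]: (119.0+67.4)/2 × 1.5 = 139.8
  [6.5→6.75]: (67.4+61.3)/2 × 0.25 = 16.0875
  [6.75→7.75]: (61.3+42.0)/2 × 1 = 51.65
  Sum = 1572.8375 ng/mL·hr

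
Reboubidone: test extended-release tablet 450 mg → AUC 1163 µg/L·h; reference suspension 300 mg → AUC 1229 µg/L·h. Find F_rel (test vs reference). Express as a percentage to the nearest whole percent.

F_rel = (AUC_test/D_test) / (AUC_ref/D_ref)
      = (1163/450) / (1229/300)
      = 2.58444 / 4.09667 = 0.6309 = 63.09%

F_rel = 63%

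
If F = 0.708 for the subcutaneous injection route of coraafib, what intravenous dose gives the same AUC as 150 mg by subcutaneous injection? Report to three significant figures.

Systemic exposure from an extravascular dose = F × D_ev, so the equivalent IV dose is F × D_ev.
D_iv = F × D_ev = 0.708 × 150 = 106.2 mg

D_iv = 106 mg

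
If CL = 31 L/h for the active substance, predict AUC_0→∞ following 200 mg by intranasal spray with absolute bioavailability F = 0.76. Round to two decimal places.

AUC = 4.90 mg/L·h

AUC_0→∞ = F × Dose / CL
        = 0.76 × 200 / 31 = 4.90323 mg/L·h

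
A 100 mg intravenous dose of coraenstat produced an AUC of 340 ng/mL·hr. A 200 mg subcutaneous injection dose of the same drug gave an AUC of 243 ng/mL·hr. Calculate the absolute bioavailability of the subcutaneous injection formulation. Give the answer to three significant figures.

F = (AUC_ev / D_ev) / (AUC_iv / D_iv)
  = (243/200) / (340/100)
  = 1.215 / 3.4 = 0.3574

F = 0.357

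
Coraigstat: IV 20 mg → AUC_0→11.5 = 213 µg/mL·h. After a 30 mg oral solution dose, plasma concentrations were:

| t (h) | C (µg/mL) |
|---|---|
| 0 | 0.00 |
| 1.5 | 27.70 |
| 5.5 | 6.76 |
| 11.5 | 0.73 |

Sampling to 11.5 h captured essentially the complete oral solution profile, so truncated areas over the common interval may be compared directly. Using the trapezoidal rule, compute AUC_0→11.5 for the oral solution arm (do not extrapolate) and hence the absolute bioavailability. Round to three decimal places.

F = 0.351

Trapezoidal AUC_0→11.5 (oral solution):
  [0→1.5]: (0.00+27.70)/2 × 1.5 = 20.775
  [1.5→5.5]: (27.70+6.76)/2 × 4 = 68.92
  [5.5→11.5]: (6.76+0.73)/2 × 6 = 22.47
  Sum = 112.165 µg/mL·h
F = (AUC_ev/D_ev)/(AUC_iv/D_iv) = (112.165/30)/(213/20) = 3.73883/10.65 = 0.3511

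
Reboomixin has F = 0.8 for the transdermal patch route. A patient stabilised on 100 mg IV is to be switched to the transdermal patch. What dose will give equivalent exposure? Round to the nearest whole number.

For equal systemic exposure: F × D_ev = D_iv
D_ev = D_iv / F = 100 / 0.8 = 125 mg

D_transdermal = 125 mg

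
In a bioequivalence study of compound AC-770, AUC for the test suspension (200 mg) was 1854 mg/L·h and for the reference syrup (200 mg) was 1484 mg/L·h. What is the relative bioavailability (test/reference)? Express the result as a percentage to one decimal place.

F_rel = 124.9%

F_rel = (AUC_test/D_test) / (AUC_ref/D_ref)
      = (1854/200) / (1484/200)
      = 9.27 / 7.42 = 1.2493 = 124.93%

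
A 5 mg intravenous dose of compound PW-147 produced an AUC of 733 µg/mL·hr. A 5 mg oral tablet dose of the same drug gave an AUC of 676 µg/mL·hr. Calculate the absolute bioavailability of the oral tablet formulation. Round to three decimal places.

F = (AUC_ev / D_ev) / (AUC_iv / D_iv)
  = (676/5) / (733/5)
  = 135.2 / 146.6 = 0.9222

F = 0.922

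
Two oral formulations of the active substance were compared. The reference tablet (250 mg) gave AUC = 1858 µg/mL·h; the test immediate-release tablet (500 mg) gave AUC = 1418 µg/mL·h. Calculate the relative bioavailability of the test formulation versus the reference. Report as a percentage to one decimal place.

F_rel = (AUC_test/D_test) / (AUC_ref/D_ref)
      = (1418/500) / (1858/250)
      = 2.836 / 7.432 = 0.3816 = 38.16%

F_rel = 38.2%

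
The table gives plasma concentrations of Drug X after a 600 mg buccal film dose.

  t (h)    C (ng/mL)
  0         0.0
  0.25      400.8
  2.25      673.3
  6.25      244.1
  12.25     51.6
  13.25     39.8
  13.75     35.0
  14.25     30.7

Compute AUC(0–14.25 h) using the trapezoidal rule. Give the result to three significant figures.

AUC = 3930 ng/mL·h

Trapezoidal AUC_0→14.25:
  [0→0.25]: (0.0+400.8)/2 × 0.25 = 50.1
  [0.25→2.25]: (400.8+673.3)/2 × 2 = 1074.1
  [2.25→6.25]: (673.3+244.1)/2 × 4 = 1834.8
  [6.25→12.25]: (244.1+51.6)/2 × 6 = 887.1
  [12.25→13.25]: (51.6+39.8)/2 × 1 = 45.7
  [13.25→13.75]: (39.8+35.0)/2 × 0.5 = 18.7
  [13.75→14.25]: (35.0+30.7)/2 × 0.5 = 16.425
  Sum = 3926.925 ng/mL·h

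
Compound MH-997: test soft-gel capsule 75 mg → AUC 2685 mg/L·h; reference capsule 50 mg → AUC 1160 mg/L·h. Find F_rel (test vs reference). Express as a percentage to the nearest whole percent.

F_rel = (AUC_test/D_test) / (AUC_ref/D_ref)
      = (2685/75) / (1160/50)
      = 35.8 / 23.2 = 1.5431 = 154.31%

F_rel = 154%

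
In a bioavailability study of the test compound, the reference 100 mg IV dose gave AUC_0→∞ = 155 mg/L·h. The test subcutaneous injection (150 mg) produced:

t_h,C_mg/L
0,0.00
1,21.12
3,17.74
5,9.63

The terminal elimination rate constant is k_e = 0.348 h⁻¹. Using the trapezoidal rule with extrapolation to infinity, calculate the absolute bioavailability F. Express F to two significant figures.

Trapezoidal AUC_0→5 (subcutaneous injection):
  [0→1]: (0.00+21.12)/2 × 1 = 10.56
  [1→3]: (21.12+17.74)/2 × 2 = 38.86
  [3→5]: (17.74+9.63)/2 × 2 = 27.37
  Sum = 76.79 mg/L·h
Tail: C_last/k_e = 9.63/0.348 = 27.672
AUC_0→∞ (subcutaneous injection) = 76.79 + 27.672 = 104.462 mg/L·h
F = (AUC_ev/D_ev)/(AUC_iv/D_iv) = (104.462/150)/(155/100) = 0.696413/1.55 = 0.4493

F = 0.45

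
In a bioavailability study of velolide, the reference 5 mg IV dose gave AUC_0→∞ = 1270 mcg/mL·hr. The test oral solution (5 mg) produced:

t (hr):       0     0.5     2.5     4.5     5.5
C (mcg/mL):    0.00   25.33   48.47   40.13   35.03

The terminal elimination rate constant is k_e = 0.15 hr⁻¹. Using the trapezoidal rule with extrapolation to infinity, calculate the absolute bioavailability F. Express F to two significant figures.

Trapezoidal AUC_0→5.5 (oral solution):
  [0→0.5]: (0.00+25.33)/2 × 0.5 = 6.3325
  [0.5→2.5]: (25.33+48.47)/2 × 2 = 73.8
  [2.5→4.5]: (48.47+40.13)/2 × 2 = 88.6
  [4.5→5.5]: (40.13+35.03)/2 × 1 = 37.58
  Sum = 206.3125 mcg/mL·hr
Tail: C_last/k_e = 35.03/0.15 = 233.533
AUC_0→∞ (oral solution) = 206.3125 + 233.533 = 439.8455 mcg/mL·hr
F = (AUC_ev/D_ev)/(AUC_iv/D_iv) = (439.8455/5)/(1270/5) = 87.9691/254 = 0.3463

F = 0.35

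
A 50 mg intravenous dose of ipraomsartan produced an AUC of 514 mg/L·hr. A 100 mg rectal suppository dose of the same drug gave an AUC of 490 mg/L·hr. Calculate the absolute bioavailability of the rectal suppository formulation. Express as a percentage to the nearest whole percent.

F = 48%

F = (AUC_ev / D_ev) / (AUC_iv / D_iv)
  = (490/100) / (514/50)
  = 4.9 / 10.28 = 0.4767
  = 47.67%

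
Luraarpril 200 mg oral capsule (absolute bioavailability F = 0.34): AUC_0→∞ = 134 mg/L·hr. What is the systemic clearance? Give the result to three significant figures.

CL = 0.507 L/hr

CL = F × Dose / AUC_0→∞
   = 0.34 × 200 / 134 = 0.507463 L/hr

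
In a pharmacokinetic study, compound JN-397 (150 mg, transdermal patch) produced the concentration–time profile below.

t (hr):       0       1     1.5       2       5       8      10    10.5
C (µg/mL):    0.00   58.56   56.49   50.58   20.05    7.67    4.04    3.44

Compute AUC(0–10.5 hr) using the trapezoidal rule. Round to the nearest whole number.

Trapezoidal AUC_0→10.5:
  [0→1]: (0.00+58.56)/2 × 1 = 29.28
  [1→1.5]: (58.56+56.49)/2 × 0.5 = 28.7625
  [1.5→2]: (56.49+50.58)/2 × 0.5 = 26.7675
  [2→5]: (50.58+20.05)/2 × 3 = 105.945
  [5→8]: (20.05+7.67)/2 × 3 = 41.58
  [8→10]: (7.67+4.04)/2 × 2 = 11.71
  [10→10.5]: (4.04+3.44)/2 × 0.5 = 1.87
  Sum = 245.915 µg/mL·hr

AUC = 246 µg/mL·hr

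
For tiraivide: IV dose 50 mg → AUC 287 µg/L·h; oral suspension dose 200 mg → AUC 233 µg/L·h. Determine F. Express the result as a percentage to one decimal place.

F = 20.3%

F = (AUC_ev / D_ev) / (AUC_iv / D_iv)
  = (233/200) / (287/50)
  = 1.165 / 5.74 = 0.2030
  = 20.30%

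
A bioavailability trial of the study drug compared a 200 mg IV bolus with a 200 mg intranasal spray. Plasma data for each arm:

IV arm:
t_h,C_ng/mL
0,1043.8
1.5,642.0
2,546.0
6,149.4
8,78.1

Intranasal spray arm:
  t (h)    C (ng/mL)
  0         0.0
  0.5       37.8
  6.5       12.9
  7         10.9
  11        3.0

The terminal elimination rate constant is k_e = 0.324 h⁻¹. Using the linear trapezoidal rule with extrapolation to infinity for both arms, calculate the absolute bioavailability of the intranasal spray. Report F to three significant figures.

F = 0.0598

Trapezoidal AUC_0→8 (IV):
  [0→1.5]: (1043.8+642.0)/2 × 1.5 = 1264.35
  [1.5→2]: (642.0+546.0)/2 × 0.5 = 297.0
  [2→6]: (546.0+149.4)/2 × 4 = 1390.8
  [6→8]: (149.4+78.1)/2 × 2 = 227.5
  Sum = 3179.65 ng/mL·h
IV tail: 78.1/0.324 = 241.049; AUC_iv,0→∞ = 3179.65 + 241.049 = 3420.699 ng/mL·h
Trapezoidal AUC_0→11 (intranasal spray):
  [0→0.5]: (0.0+37.8)/2 × 0.5 = 9.45
  [0.5→6.5]: (37.8+12.9)/2 × 6 = 152.1
  [6.5→7]: (12.9+10.9)/2 × 0.5 = 5.95
  [7→11]: (10.9+3.0)/2 × 4 = 27.8
  Sum = 195.3 ng/mL·h
intranasal spray tail: 3.0/0.324 = 9.259; AUC_ev,0→∞ = 195.3 + 9.259 = 204.559 ng/mL·h
F = (AUC_ev/D_ev)/(AUC_iv/D_iv) = (204.559/200)/(3420.699/200) = 1.022795/17.103495 = 0.0598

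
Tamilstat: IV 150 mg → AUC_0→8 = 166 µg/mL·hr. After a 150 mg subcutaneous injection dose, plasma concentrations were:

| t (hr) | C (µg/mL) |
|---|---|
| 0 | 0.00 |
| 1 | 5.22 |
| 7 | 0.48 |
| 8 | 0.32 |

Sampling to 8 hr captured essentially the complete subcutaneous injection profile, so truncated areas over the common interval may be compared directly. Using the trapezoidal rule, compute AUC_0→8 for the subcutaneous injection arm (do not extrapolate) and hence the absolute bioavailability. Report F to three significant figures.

F = 0.121

Trapezoidal AUC_0→8 (subcutaneous injection):
  [0→1]: (0.00+5.22)/2 × 1 = 2.61
  [1→7]: (5.22+0.48)/2 × 6 = 17.1
  [7→8]: (0.48+0.32)/2 × 1 = 0.4
  Sum = 20.11 µg/mL·hr
F = (AUC_ev/D_ev)/(AUC_iv/D_iv) = (20.11/150)/(166/150) = 0.134067/1.10667 = 0.1211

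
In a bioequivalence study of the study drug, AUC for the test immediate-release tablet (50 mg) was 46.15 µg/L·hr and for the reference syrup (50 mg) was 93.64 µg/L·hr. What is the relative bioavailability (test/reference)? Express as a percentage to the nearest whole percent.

F_rel = (AUC_test/D_test) / (AUC_ref/D_ref)
      = (46.15/50) / (93.64/50)
      = 0.923 / 1.8728 = 0.4928 = 49.28%

F_rel = 49%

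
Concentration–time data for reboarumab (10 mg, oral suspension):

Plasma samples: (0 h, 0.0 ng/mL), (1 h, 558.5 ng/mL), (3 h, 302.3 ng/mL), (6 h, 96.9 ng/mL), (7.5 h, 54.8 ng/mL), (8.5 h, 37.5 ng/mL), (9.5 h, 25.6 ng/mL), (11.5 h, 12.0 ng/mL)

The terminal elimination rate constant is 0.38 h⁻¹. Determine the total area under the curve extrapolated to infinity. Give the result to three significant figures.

AUC = 2000 ng/mL·h

Trapezoidal AUC_0→11.5:
  [0→1]: (0.0+558.5)/2 × 1 = 279.25
  [1→3]: (558.5+302.3)/2 × 2 = 860.8
  [3→6]: (302.3+96.9)/2 × 3 = 598.8
  [6→7.5]: (96.9+54.8)/2 × 1.5 = 113.775
  [7.5→8.5]: (54.8+37.5)/2 × 1 = 46.15
  [8.5→9.5]: (37.5+25.6)/2 × 1 = 31.55
  [9.5→11.5]: (25.6+12.0)/2 × 2 = 37.6
  Sum = 1967.925 ng/mL·h
Extrapolated tail: C_last / k_e = 12.0 / 0.38 = 31.579
AUC_0→∞ = 1967.925 + 31.579 = 1999.504 ng/mL·h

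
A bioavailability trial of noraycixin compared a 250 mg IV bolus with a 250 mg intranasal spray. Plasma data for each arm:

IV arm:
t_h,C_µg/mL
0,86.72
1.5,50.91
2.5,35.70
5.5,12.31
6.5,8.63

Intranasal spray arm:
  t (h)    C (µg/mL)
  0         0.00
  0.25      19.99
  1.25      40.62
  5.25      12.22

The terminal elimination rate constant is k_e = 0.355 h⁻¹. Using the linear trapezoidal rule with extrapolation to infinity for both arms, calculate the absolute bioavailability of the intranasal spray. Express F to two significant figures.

F = 0.68

Trapezoidal AUC_0→6.5 (IV):
  [0→1.5]: (86.72+50.91)/2 × 1.5 = 103.2225
  [1.5→2.5]: (50.91+35.70)/2 × 1 = 43.305
  [2.5→5.5]: (35.70+12.31)/2 × 3 = 72.015
  [5.5→6.5]: (12.31+8.63)/2 × 1 = 10.47
  Sum = 229.0125 µg/mL·h
IV tail: 8.63/0.355 = 24.310; AUC_iv,0→∞ = 229.0125 + 24.310 = 253.3225 µg/mL·h
Trapezoidal AUC_0→5.25 (intranasal spray):
  [0→0.25]: (0.00+19.99)/2 × 0.25 = 2.49875
  [0.25→1.25]: (19.99+40.62)/2 × 1 = 30.305
  [1.25→5.25]: (40.62+12.22)/2 × 4 = 105.68
  Sum = 138.48375 µg/mL·h
intranasal spray tail: 12.22/0.355 = 34.423; AUC_ev,0→∞ = 138.48375 + 34.423 = 172.90675 µg/mL·h
F = (AUC_ev/D_ev)/(AUC_iv/D_iv) = (172.90675/250)/(253.3225/250) = 0.691627/1.01329 = 0.6826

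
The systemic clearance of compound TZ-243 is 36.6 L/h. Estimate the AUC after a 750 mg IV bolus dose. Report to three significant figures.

AUC = 20.5 mg/L·h

AUC_0→∞ = Dose_iv / CL
        = 750 / 36.6 = 20.4918 mg/L·h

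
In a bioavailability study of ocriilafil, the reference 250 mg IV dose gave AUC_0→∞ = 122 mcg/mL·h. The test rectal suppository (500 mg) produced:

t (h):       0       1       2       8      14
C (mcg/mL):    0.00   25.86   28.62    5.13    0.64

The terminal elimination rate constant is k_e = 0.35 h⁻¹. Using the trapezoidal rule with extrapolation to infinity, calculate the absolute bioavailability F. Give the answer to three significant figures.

F = 0.658

Trapezoidal AUC_0→14 (rectal suppository):
  [0→1]: (0.00+25.86)/2 × 1 = 12.93
  [1→2]: (25.86+28.62)/2 × 1 = 27.24
  [2→8]: (28.62+5.13)/2 × 6 = 101.25
  [8→14]: (5.13+0.64)/2 × 6 = 17.31
  Sum = 158.73 mcg/mL·h
Tail: C_last/k_e = 0.64/0.35 = 1.829
AUC_0→∞ (rectal suppository) = 158.73 + 1.829 = 160.559 mcg/mL·h
F = (AUC_ev/D_ev)/(AUC_iv/D_iv) = (160.559/500)/(122/250) = 0.321118/0.488 = 0.6580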